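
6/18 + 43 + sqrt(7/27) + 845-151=sqrt(21)/9 + 2212/3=737.84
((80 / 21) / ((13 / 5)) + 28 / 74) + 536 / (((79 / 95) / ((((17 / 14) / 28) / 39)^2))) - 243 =-20593851156199 / 85396520664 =-241.16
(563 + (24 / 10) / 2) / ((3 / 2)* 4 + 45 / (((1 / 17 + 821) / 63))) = 5625074 / 94245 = 59.69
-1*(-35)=35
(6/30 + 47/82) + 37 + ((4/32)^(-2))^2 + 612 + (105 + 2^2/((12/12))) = 1990457/410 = 4854.77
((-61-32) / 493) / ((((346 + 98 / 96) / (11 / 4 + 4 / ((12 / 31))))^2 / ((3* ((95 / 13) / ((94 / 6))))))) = -31359443760 / 83576022958727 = -0.00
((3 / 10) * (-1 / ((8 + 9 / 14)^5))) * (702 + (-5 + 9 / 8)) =-112640514 / 25937424601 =-0.00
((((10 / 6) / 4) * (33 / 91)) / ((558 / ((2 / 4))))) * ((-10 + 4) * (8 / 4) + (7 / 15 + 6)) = -0.00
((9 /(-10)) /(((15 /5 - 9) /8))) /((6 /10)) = 2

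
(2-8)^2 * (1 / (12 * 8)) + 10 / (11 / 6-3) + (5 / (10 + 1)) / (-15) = -8.23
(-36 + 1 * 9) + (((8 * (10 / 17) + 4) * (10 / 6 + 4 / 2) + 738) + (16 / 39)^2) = 19214075 / 25857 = 743.09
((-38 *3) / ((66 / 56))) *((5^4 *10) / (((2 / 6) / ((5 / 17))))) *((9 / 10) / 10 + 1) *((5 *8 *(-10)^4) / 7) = -6213000000000 / 187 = -33224598930.48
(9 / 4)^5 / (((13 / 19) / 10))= 5609655 / 6656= 842.80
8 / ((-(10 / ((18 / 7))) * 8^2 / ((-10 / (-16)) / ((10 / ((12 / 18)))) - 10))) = 0.32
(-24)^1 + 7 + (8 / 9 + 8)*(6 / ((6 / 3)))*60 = 1583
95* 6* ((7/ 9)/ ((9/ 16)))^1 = 21280/ 27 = 788.15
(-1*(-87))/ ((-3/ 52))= -1508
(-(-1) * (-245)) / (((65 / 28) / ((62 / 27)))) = -85064 / 351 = -242.35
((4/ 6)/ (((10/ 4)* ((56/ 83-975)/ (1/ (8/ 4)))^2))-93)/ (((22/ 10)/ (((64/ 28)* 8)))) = -772.99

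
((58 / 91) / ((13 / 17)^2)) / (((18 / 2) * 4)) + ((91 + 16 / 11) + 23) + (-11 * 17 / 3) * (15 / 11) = 92827561 / 3045042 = 30.48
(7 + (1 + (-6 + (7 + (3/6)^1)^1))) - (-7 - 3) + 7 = 53/2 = 26.50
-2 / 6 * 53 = -53 / 3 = -17.67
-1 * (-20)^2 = -400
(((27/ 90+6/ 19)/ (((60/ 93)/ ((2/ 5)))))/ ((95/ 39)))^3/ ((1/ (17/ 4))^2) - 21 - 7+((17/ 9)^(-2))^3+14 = -3948511999422110082013806443/ 283893299700822250000000000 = -13.91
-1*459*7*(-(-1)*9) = -28917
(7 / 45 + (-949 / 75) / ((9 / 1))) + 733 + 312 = 704531 / 675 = 1043.75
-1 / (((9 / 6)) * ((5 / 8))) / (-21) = 16 / 315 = 0.05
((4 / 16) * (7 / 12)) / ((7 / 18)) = 3 / 8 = 0.38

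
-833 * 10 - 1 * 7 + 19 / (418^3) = -32046827735 / 3843928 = -8337.00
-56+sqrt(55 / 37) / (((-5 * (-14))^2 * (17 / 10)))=-56+sqrt(2035) / 308210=-56.00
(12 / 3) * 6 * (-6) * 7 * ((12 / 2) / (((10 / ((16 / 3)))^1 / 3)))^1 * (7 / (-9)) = 37632 / 5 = 7526.40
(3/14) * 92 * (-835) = -115230/7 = -16461.43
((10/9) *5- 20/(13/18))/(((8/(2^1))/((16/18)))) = -5180/1053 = -4.92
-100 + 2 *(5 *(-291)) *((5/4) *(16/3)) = -19500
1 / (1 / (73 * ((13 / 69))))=949 / 69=13.75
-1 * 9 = -9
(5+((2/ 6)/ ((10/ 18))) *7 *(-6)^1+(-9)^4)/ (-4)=-8176/ 5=-1635.20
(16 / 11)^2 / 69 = 256 / 8349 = 0.03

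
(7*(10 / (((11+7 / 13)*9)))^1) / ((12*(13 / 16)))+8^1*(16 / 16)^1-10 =-782 / 405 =-1.93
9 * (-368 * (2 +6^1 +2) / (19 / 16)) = -529920 / 19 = -27890.53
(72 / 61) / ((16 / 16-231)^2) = 18 / 806725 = 0.00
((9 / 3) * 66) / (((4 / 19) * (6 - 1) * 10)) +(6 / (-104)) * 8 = 23853 / 1300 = 18.35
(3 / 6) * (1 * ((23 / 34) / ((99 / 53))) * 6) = 1219 / 1122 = 1.09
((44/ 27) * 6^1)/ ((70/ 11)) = 484/ 315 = 1.54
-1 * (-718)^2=-515524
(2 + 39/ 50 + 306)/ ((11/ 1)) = 15439/ 550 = 28.07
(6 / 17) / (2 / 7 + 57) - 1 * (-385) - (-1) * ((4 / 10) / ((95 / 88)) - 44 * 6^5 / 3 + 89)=-367759910308 / 3238075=-113573.62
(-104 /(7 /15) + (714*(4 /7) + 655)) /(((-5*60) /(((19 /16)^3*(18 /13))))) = -121013337 /18636800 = -6.49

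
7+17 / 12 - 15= -79 / 12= -6.58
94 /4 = 47 /2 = 23.50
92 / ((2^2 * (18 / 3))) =23 / 6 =3.83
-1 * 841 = -841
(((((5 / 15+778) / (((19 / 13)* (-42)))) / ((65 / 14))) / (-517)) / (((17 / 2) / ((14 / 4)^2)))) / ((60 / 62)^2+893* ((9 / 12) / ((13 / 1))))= 571754638 / 3939630130161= 0.00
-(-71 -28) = 99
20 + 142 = 162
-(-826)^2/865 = -682276/865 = -788.76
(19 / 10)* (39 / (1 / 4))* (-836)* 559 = -692574168 / 5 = -138514833.60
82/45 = 1.82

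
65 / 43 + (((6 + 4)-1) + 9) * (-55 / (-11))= 3935 / 43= 91.51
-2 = -2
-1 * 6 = -6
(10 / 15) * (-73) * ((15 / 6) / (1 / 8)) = -2920 / 3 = -973.33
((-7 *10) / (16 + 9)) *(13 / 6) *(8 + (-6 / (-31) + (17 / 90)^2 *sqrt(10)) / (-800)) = -9026927 / 186000 + 26299 *sqrt(10) / 97200000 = -48.53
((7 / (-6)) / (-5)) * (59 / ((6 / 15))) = 413 / 12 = 34.42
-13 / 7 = -1.86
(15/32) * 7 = 105/32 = 3.28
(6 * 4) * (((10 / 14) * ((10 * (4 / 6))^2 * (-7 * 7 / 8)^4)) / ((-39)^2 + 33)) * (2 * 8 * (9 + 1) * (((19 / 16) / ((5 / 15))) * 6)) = 1397081875 / 592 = 2359935.60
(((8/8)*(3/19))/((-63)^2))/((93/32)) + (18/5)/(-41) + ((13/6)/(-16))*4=-0.63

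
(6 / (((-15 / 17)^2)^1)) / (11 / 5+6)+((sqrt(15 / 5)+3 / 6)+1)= sqrt(3)+3001 / 1230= 4.17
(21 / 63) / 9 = 1 / 27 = 0.04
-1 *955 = -955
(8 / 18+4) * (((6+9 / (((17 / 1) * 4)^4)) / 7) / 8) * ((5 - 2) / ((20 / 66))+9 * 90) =16695801345 / 42762752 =390.43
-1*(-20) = 20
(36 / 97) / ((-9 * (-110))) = 2 / 5335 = 0.00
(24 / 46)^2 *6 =864 / 529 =1.63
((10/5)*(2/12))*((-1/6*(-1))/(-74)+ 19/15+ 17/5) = 2071/1332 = 1.55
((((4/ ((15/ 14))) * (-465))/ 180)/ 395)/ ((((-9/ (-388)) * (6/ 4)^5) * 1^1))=-5388544/ 38873925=-0.14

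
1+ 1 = 2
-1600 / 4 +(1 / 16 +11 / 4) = -6355 / 16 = -397.19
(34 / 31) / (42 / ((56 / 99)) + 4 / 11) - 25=-2542829 / 101773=-24.99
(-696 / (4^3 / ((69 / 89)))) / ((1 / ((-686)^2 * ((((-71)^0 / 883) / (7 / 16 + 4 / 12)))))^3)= -2786566894.08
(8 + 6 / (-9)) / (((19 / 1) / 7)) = 154 / 57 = 2.70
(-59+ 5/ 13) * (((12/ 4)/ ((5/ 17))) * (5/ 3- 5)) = 25908/ 13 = 1992.92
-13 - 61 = -74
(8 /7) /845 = 8 /5915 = 0.00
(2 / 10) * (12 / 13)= 12 / 65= 0.18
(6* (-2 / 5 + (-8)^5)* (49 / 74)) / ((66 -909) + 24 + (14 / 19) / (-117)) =7648636086 / 48117205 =158.96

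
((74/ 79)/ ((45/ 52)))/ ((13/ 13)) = 3848/ 3555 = 1.08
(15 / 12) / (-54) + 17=3667 / 216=16.98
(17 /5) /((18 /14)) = 119 /45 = 2.64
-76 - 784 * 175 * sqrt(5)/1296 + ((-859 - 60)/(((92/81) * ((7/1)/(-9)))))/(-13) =-8575 * sqrt(5)/81 - 1306223/8372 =-392.74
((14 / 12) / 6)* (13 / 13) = 7 / 36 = 0.19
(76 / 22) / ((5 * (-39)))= -38 / 2145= -0.02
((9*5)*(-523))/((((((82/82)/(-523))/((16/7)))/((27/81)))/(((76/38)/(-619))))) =-131293920/4333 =-30300.93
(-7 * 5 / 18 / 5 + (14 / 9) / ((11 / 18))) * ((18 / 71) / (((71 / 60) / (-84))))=-2152080 / 55451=-38.81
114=114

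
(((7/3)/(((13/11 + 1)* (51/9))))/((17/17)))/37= 77/15096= 0.01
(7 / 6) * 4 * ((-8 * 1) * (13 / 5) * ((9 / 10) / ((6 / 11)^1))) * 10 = -8008 / 5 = -1601.60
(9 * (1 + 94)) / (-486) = -95 / 54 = -1.76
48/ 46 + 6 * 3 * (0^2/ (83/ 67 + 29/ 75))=24/ 23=1.04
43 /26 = 1.65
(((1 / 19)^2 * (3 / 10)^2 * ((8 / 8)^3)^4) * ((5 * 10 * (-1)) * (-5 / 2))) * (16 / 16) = 45 / 1444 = 0.03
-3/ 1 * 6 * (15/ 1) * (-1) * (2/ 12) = 45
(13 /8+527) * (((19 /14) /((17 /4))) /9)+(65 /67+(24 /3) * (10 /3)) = 13316057 /287028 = 46.39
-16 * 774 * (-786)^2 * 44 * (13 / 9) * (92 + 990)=-526122427843584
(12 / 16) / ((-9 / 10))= -5 / 6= -0.83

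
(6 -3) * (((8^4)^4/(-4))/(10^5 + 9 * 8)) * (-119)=448600744132608/1787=251035671031.12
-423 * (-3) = 1269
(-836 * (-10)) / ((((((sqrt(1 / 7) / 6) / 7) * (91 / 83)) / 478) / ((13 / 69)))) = 663349280 * sqrt(7) / 23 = 76306835.97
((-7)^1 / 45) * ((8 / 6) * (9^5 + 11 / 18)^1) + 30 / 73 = -12246.92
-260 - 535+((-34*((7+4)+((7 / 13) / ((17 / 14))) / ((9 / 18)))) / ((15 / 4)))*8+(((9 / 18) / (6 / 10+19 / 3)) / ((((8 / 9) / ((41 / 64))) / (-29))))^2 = -1654.92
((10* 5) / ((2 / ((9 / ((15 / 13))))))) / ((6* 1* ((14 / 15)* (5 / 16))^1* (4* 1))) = 195 / 7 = 27.86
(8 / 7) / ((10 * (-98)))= -2 / 1715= -0.00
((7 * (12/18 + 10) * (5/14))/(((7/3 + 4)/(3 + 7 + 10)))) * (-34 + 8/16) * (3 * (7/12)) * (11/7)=-147400/19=-7757.89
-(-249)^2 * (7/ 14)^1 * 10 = -310005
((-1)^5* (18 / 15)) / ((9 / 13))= -26 / 15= -1.73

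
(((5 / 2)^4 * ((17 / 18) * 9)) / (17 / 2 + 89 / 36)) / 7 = 19125 / 4424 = 4.32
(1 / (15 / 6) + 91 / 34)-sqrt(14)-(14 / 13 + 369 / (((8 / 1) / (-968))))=44647.26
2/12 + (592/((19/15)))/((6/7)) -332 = 24331/114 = 213.43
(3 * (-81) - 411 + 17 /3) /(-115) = 389 /69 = 5.64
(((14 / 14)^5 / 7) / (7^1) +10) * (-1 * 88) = -43208 / 49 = -881.80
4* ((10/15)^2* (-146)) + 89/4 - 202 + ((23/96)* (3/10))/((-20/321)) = -25370447/57600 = -440.46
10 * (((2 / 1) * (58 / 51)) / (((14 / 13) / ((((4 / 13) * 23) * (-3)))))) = -53360 / 119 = -448.40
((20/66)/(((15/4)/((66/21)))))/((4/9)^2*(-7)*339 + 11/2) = -96/175105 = -0.00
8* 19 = 152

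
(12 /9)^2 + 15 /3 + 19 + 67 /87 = 6929 /261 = 26.55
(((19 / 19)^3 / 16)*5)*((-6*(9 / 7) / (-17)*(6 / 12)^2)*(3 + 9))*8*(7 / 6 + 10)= 9045 / 238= 38.00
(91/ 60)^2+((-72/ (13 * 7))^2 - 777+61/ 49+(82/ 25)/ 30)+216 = -82983492187/ 149058000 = -556.72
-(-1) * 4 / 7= 4 / 7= 0.57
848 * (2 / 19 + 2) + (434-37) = 41463 / 19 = 2182.26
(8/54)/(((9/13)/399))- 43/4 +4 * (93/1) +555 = 324529/324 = 1001.63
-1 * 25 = -25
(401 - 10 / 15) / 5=1201 / 15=80.07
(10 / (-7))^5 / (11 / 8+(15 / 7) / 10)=-800000 / 213689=-3.74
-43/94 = -0.46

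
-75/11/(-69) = 25/253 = 0.10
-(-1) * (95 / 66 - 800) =-52705 / 66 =-798.56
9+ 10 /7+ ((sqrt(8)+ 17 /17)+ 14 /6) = 2 * sqrt(2)+ 289 /21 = 16.59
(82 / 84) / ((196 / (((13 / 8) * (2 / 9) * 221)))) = 117793 / 296352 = 0.40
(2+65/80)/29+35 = 35.10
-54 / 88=-27 / 44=-0.61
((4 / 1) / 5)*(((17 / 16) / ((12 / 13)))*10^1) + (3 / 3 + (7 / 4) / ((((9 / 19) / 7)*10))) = 2303 / 180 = 12.79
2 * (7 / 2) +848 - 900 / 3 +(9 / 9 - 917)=-361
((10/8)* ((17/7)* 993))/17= 4965/28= 177.32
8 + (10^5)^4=100000000000000000008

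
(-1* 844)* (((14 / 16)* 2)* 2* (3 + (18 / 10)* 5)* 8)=-283584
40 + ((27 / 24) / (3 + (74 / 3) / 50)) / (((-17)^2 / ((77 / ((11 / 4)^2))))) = 40.01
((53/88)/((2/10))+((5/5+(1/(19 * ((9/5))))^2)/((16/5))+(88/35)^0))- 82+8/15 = -124064869/1608255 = -77.14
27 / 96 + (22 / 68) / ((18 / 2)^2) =12569 / 44064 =0.29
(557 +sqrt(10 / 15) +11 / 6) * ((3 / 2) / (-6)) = -3353 / 24 - sqrt(6) / 12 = -139.91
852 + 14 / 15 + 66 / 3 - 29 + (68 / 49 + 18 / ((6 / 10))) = 644831 / 735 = 877.32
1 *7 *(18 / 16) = 63 / 8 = 7.88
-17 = -17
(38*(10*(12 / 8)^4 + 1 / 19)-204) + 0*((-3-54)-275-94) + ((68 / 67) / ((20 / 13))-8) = 2297309 / 1340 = 1714.41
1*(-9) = -9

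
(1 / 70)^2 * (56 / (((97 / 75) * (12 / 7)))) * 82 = 41 / 97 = 0.42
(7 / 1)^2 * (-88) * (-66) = 284592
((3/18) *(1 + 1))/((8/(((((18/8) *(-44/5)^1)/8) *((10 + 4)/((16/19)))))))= -4389/2560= -1.71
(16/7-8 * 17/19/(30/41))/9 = -14956/17955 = -0.83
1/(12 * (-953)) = -1/11436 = -0.00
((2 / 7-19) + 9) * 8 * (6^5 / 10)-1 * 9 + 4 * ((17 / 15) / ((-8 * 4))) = -60439.77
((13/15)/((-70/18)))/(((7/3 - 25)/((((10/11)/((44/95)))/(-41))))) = -2223/4722872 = -0.00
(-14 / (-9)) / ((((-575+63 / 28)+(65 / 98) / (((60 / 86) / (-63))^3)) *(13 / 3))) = -5600 / 7627534161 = -0.00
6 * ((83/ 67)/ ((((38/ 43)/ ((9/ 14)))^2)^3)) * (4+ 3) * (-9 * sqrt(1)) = -7528485991777007769/ 108496707935823872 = -69.39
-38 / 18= -19 / 9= -2.11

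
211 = 211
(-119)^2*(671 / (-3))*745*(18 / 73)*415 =-17626742606550 / 73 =-241462227486.99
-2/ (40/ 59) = -59/ 20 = -2.95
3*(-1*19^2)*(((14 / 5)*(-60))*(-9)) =-1637496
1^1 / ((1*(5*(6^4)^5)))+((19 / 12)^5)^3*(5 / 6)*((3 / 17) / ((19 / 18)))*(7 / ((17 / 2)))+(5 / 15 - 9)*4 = 212027462125986330344573 / 2704972260296192163840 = 78.38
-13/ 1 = -13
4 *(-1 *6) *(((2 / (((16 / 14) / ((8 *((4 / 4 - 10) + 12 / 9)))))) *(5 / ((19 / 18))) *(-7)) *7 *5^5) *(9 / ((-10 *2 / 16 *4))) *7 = 447306300000 / 19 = 23542436842.11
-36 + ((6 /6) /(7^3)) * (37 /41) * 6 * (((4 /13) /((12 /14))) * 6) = -939324 /26117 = -35.97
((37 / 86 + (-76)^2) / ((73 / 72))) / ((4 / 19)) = 84948183 / 3139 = 27062.18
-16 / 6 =-8 / 3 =-2.67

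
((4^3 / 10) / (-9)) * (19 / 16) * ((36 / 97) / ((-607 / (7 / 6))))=532 / 883185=0.00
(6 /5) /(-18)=-1 /15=-0.07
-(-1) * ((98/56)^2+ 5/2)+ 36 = 41.56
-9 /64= -0.14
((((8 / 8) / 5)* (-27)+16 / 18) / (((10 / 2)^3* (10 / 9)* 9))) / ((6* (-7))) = 29 / 337500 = 0.00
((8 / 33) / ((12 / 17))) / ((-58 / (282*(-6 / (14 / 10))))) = 7.16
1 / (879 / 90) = 30 / 293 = 0.10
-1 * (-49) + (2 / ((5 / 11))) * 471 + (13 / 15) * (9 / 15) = 53048 / 25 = 2121.92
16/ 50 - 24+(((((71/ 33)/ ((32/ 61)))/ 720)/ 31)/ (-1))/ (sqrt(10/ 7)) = -592/ 25 - 4331 * sqrt(70)/ 235699200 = -23.68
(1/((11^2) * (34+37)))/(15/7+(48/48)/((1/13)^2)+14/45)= 315/463982728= 0.00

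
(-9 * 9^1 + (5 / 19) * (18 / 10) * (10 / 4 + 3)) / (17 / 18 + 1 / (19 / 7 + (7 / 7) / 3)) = -857952 / 13927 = -61.60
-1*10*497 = -4970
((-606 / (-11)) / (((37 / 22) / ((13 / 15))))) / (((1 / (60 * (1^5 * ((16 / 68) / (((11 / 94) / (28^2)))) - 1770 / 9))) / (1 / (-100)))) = -4065163544 / 172975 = -23501.45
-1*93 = -93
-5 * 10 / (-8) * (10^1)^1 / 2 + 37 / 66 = 4199 / 132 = 31.81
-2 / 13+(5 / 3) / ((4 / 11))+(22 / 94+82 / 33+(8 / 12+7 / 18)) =1984991 / 241956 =8.20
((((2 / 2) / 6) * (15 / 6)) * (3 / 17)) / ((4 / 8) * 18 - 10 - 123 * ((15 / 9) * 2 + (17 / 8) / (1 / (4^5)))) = -5 / 18228012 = -0.00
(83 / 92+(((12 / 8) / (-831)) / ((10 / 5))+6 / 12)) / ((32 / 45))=803475 / 407744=1.97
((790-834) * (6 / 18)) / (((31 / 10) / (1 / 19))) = -440 / 1767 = -0.25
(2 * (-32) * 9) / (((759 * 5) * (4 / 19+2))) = -608 / 8855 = -0.07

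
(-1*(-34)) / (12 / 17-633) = -578 / 10749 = -0.05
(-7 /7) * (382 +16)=-398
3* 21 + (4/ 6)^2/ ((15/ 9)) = 949/ 15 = 63.27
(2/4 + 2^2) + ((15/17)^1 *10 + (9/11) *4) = 6207/374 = 16.60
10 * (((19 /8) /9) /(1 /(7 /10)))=133 /72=1.85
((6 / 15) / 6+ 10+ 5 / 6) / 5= 109 / 50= 2.18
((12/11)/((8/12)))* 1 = 1.64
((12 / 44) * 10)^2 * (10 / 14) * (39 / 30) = 5850 / 847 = 6.91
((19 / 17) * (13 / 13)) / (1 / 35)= 665 / 17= 39.12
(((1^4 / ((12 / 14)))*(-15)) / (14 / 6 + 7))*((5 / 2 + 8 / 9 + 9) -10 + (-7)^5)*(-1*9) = -4537245 / 16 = -283577.81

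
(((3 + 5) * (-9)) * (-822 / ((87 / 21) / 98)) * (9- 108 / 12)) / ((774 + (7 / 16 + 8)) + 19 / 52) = 0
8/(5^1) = 8/5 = 1.60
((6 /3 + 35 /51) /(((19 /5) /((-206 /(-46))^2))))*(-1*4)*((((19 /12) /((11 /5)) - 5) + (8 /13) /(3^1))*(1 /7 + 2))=12099829725 /24433981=495.21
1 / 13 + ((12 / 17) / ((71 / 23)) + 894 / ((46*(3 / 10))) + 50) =41534525 / 360893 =115.09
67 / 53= 1.26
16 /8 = 2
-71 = -71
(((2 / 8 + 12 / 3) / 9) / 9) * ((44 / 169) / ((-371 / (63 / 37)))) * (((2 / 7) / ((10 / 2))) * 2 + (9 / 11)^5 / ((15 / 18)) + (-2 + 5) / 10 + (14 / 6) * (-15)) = 145423423 / 67930228366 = 0.00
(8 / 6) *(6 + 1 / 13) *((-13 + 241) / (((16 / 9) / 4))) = 4156.62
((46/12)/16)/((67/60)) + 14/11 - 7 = -32503/5896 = -5.51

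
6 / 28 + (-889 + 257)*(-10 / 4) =22123 / 14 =1580.21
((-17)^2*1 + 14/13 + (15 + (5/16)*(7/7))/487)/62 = 29386817/6280352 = 4.68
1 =1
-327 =-327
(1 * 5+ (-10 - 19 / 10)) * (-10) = 69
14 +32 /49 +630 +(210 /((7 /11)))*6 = 128608 /49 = 2624.65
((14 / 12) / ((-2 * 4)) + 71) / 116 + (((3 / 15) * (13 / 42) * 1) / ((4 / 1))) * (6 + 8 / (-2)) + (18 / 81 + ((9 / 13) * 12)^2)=6904606409 / 98804160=69.88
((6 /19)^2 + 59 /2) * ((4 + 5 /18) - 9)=-1816535 /12996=-139.78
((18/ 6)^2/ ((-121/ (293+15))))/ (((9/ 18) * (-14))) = 3.27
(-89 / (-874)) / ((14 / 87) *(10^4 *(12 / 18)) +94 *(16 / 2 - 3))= 0.00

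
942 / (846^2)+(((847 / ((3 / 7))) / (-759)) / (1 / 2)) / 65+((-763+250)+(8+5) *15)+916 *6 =923391994363 / 178332570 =5177.92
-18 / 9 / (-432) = 1 / 216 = 0.00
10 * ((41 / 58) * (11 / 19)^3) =272855 / 198911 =1.37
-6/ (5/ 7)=-42/ 5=-8.40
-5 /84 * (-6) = 5 /14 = 0.36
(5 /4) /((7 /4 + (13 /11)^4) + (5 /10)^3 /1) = 146410 /448103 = 0.33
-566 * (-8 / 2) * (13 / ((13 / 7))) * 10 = 158480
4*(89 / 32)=89 / 8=11.12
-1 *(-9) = 9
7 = 7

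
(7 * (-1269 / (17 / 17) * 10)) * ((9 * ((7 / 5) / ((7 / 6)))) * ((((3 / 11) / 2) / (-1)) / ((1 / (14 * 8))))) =161173152 / 11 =14652104.73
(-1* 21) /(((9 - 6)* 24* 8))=-7 /192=-0.04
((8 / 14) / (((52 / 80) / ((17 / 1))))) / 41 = 1360 / 3731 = 0.36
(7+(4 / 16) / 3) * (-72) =-510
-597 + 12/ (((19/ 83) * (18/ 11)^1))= -32203/ 57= -564.96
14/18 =7/9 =0.78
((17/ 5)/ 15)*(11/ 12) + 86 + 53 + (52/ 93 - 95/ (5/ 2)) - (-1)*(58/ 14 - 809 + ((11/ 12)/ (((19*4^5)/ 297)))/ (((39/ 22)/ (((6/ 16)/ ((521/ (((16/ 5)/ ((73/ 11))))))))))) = -330225650070887491/ 469677488716800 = -703.09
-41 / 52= -0.79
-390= -390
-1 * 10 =-10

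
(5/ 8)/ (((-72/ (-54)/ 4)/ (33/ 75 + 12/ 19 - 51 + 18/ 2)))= -58323/ 760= -76.74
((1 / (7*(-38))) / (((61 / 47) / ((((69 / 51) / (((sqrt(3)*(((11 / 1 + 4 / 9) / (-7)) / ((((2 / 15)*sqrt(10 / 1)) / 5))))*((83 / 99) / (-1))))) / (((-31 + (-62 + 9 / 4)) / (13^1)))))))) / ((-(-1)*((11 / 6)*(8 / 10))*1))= 252954*sqrt(30) / 101906772935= 0.00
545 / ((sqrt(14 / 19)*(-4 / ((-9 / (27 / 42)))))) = 545*sqrt(266) / 4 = 2222.17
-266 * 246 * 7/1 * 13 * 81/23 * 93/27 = -72232808.87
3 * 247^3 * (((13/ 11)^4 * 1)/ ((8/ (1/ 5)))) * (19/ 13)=1887103727067/ 585640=3222293.09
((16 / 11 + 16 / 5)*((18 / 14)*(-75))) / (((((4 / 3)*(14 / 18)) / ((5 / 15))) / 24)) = -1866240 / 539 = -3462.41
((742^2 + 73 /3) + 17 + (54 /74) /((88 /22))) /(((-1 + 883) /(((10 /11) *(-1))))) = -1222344245 /2153844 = -567.52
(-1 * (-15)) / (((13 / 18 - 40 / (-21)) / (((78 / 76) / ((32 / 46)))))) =847665 / 100624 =8.42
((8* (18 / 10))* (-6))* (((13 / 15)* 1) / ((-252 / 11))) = 3.27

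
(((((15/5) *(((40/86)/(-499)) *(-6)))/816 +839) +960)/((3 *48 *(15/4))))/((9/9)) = 1312438877/393950520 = 3.33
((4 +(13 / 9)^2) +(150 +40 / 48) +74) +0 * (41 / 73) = 37409 / 162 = 230.92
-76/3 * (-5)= 380/3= 126.67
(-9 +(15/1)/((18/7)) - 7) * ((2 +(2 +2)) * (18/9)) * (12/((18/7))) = -1708/3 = -569.33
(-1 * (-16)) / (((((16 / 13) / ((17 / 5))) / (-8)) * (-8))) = 221 / 5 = 44.20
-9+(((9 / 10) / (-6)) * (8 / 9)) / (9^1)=-1217 / 135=-9.01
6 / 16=3 / 8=0.38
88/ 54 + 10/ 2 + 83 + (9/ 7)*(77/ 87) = 71071/ 783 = 90.77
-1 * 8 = -8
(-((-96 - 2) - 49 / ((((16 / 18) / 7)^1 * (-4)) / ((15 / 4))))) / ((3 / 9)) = -101283 / 128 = -791.27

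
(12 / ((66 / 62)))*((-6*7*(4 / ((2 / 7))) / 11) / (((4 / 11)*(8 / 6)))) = -13671 / 11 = -1242.82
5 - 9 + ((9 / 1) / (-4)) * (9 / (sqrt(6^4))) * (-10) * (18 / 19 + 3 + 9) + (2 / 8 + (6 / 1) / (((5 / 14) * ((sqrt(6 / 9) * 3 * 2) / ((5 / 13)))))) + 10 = 80.40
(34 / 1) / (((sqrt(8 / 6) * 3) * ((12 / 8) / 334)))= 2185.46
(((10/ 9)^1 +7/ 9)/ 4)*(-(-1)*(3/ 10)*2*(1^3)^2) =17/ 60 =0.28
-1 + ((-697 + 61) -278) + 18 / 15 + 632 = -1409 / 5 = -281.80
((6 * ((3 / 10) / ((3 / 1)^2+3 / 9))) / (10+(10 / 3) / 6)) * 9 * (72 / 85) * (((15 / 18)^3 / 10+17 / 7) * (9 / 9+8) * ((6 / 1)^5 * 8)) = 383606868384 / 1978375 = 193899.98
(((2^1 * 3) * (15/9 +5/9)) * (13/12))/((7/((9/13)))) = 1.43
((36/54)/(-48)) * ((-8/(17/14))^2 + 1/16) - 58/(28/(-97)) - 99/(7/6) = 269097049/2330496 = 115.47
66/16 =33/8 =4.12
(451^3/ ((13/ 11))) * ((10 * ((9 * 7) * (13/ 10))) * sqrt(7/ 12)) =21190519581 * sqrt(21)/ 2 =48553579997.69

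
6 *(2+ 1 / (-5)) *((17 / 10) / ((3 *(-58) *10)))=-153 / 14500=-0.01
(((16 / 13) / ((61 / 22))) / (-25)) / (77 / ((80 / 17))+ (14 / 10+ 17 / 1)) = -5632 / 11026665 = -0.00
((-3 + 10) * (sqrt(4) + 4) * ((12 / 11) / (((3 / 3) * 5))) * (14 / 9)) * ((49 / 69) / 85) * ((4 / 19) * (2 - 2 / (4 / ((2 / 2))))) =76832 / 2042975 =0.04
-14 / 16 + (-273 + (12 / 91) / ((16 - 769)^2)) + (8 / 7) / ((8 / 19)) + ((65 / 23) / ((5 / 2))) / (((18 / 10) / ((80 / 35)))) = -2560771089307 / 9493998696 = -269.73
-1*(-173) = 173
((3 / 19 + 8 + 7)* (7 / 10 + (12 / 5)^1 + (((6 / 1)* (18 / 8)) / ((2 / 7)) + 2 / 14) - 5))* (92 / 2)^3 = 44635174848 / 665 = 67120563.68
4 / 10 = 2 / 5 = 0.40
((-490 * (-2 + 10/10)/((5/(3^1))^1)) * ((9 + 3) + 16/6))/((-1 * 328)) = -539/41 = -13.15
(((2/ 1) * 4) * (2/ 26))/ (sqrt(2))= 4 * sqrt(2)/ 13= 0.44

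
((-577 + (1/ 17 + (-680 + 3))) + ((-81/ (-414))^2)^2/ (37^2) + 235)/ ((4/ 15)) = -1592663648632065/ 416815333952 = -3821.03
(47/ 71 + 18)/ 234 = 1325/ 16614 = 0.08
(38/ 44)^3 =6859/ 10648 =0.64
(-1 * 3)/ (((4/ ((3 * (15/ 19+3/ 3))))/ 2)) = -153/ 19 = -8.05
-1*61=-61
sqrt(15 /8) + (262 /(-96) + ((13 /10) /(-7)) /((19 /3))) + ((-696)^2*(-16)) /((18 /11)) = -4736513.39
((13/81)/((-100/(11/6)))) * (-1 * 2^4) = 286/6075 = 0.05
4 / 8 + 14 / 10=19 / 10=1.90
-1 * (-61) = 61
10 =10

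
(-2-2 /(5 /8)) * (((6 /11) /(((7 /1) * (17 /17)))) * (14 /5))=-312 /275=-1.13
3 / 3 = 1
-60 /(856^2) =-15 /183184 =-0.00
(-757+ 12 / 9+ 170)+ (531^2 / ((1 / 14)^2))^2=9162447132282451 / 3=3054149044094150.33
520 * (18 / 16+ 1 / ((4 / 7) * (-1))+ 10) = 4875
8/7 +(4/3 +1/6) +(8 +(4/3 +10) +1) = 965/42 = 22.98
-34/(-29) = 34/29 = 1.17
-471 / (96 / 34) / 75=-2669 / 1200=-2.22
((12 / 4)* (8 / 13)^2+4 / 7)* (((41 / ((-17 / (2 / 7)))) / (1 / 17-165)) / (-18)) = -20705 / 52244829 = -0.00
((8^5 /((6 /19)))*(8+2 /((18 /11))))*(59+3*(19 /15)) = 8112996352 /135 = 60096269.27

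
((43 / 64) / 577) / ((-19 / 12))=-129 / 175408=-0.00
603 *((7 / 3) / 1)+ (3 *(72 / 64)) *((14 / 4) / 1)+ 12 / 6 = 22733 / 16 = 1420.81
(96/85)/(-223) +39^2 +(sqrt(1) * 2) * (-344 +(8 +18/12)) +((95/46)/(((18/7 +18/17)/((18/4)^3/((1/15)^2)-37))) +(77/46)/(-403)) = 15173860010040457/1214396202240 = 12494.98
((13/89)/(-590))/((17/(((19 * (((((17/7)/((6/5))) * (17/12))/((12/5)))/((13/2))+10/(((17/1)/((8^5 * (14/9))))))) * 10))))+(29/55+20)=-15759114813581/252397086480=-62.44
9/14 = 0.64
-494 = -494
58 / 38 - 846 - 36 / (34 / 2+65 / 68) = -6545819 / 7733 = -846.48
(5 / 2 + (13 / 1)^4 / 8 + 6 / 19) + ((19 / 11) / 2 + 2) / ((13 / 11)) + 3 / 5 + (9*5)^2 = 55337523 / 9880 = 5600.96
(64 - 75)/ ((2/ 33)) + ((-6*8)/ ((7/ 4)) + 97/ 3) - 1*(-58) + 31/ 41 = -202919/ 1722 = -117.84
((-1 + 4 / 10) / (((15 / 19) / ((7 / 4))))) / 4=-133 / 400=-0.33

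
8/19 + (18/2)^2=1547/19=81.42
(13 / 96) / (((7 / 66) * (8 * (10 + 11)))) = 143 / 18816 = 0.01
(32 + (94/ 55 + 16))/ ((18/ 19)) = 25973/ 495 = 52.47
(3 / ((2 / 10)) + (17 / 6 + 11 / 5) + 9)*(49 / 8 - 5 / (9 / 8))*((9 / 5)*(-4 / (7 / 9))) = -316173 / 700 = -451.68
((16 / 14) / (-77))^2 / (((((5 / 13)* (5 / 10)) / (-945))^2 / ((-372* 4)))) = -7915451.26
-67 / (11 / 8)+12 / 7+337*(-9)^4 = 170247769 / 77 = 2211009.99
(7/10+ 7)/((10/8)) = 154/25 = 6.16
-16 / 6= -8 / 3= -2.67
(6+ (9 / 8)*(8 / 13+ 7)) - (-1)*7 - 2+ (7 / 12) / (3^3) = 165017 / 8424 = 19.59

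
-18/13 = -1.38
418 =418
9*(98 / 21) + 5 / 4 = 173 / 4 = 43.25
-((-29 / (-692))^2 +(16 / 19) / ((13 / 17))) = -130458735 / 118279408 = -1.10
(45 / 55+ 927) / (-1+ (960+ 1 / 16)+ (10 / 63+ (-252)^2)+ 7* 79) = 0.01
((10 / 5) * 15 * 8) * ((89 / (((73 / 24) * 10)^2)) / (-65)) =-615168 / 1731925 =-0.36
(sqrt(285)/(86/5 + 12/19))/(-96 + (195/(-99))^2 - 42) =-855 *sqrt(285)/2044798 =-0.01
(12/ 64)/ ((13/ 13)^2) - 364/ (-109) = 6151/ 1744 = 3.53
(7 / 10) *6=21 / 5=4.20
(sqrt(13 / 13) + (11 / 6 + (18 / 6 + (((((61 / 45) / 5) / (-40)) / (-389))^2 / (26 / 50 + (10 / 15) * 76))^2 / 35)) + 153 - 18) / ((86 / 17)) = 32984094405054125542269060235379297 / 1184809795545278717703504000000000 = 27.84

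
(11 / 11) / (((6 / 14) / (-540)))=-1260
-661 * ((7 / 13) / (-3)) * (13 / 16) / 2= 4627 / 96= 48.20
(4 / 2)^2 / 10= 2 / 5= 0.40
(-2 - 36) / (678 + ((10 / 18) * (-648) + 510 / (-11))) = -209 / 1494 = -0.14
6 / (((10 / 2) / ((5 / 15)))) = 2 / 5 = 0.40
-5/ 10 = -1/ 2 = -0.50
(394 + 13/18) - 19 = 375.72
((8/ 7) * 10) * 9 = 720/ 7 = 102.86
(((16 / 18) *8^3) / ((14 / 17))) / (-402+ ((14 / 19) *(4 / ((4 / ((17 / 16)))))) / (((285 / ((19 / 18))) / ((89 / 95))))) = -15082291200 / 10971149063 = -1.37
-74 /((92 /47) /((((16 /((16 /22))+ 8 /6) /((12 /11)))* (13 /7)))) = -1243385 /828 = -1501.67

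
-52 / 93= -0.56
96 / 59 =1.63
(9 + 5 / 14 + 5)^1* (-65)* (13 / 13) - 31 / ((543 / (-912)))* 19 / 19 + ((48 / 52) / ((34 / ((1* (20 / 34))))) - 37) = -8740835319 / 9520238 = -918.13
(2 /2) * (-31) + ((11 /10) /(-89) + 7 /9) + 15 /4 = -26.48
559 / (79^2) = 559 / 6241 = 0.09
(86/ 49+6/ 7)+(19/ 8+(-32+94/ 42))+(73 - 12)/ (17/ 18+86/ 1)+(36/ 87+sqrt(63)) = -1262760503/ 53372760+3 * sqrt(7) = -15.72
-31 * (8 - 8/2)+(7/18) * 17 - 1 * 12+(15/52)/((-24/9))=-484837/3744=-129.50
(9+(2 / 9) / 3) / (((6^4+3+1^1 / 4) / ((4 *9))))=3920 / 15591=0.25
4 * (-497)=-1988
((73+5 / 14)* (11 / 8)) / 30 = 11297 / 3360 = 3.36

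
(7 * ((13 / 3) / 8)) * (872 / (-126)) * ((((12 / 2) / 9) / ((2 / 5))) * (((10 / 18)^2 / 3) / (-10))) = 35425 / 78732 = 0.45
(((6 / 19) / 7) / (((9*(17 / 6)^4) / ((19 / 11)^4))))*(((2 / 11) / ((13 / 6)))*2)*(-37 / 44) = -1315611072 / 13464591711571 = -0.00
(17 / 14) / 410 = 17 / 5740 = 0.00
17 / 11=1.55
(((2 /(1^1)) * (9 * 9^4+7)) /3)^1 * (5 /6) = 295280 /9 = 32808.89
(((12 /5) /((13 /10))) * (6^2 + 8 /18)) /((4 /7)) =4592 /39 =117.74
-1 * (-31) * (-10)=-310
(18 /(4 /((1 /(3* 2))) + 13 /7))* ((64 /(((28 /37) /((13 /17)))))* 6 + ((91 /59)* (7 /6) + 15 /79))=3893935029 /14341897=271.51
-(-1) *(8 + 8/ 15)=128/ 15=8.53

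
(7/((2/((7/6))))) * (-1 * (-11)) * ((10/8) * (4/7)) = 385/12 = 32.08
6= 6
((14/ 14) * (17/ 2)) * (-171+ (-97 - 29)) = -5049/ 2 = -2524.50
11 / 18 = 0.61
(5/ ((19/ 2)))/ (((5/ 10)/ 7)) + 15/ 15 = 159/ 19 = 8.37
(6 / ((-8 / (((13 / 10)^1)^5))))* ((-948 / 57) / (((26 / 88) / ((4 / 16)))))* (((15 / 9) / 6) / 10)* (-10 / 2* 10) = -24819509 / 456000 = -54.43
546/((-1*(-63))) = 8.67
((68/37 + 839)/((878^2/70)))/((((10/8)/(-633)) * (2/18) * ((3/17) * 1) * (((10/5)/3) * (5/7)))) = -147640392711/35653385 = -4140.99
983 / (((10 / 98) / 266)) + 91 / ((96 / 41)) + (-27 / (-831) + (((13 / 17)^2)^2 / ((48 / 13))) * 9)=28456707879230149 / 11104952160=2562524.13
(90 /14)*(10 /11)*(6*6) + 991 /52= 918707 /4004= 229.45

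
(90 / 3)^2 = 900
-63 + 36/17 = -1035/17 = -60.88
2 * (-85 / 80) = -17 / 8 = -2.12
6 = 6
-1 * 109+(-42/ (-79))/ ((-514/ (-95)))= -2211032/ 20303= -108.90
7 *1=7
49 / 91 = 7 / 13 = 0.54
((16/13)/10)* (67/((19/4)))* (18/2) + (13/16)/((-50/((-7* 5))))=639949/39520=16.19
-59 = -59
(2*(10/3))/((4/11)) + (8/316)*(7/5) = 21767/1185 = 18.37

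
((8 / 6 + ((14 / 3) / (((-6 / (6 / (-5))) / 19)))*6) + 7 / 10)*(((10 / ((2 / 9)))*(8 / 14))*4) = 78072 / 7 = 11153.14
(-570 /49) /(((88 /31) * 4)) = -8835 /8624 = -1.02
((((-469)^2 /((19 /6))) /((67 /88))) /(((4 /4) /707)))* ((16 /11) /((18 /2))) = 594196736 /57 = 10424504.14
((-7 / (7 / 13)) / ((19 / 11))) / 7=-143 / 133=-1.08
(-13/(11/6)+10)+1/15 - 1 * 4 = -169/165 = -1.02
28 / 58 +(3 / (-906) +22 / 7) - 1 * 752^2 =-34668566155 / 61306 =-565500.38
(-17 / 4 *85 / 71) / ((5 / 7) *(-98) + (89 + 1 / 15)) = -21675 / 81224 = -0.27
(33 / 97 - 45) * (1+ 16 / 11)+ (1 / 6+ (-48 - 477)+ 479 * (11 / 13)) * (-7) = 60510295 / 83226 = 727.06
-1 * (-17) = 17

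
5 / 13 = 0.38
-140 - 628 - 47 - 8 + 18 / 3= -817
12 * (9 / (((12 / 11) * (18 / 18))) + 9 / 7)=801 / 7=114.43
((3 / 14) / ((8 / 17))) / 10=51 / 1120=0.05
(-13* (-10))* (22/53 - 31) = -210730/53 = -3976.04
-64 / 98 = -32 / 49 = -0.65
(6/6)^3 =1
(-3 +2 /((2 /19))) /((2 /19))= 152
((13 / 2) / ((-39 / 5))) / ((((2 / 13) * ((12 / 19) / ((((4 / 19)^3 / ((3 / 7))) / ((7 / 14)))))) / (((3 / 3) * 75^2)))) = -2275000 / 1083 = -2100.65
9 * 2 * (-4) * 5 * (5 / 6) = -300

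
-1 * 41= -41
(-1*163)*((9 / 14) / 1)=-1467 / 14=-104.79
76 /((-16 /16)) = -76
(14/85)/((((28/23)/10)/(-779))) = -17917/17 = -1053.94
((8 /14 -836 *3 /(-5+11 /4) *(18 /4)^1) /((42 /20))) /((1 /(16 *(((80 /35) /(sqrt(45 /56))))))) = 97457.98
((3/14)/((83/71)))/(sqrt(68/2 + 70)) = 0.02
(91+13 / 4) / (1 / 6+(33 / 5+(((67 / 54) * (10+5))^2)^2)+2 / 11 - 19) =544169340 / 692625202783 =0.00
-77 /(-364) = 0.21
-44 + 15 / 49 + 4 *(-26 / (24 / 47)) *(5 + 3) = -245935 / 147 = -1673.03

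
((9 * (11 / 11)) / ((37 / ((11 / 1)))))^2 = 9801 / 1369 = 7.16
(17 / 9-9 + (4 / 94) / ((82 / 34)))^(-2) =300779649 / 15134412484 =0.02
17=17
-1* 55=-55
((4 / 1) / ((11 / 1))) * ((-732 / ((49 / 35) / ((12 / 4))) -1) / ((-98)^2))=-10987 / 184877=-0.06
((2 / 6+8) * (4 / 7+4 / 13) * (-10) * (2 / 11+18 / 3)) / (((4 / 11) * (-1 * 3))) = 415.14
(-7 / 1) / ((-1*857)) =7 / 857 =0.01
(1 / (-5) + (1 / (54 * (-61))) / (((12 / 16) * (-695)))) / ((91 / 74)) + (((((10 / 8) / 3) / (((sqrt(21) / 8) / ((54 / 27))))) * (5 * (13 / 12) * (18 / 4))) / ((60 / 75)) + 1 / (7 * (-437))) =44.16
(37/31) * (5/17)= 185/527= 0.35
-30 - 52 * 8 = -446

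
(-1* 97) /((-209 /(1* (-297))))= -2619 /19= -137.84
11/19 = 0.58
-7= -7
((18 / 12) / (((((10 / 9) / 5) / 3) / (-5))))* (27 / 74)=-10935 / 296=-36.94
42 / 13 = 3.23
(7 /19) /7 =1 /19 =0.05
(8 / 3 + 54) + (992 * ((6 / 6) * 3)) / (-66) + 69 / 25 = 11827 / 825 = 14.34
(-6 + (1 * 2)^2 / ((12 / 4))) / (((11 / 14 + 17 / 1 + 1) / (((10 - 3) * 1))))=-1.74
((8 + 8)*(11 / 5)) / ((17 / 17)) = 176 / 5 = 35.20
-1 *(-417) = 417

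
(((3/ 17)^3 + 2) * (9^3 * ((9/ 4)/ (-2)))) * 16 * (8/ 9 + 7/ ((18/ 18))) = -1019962854/ 4913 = -207604.90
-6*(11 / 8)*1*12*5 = -495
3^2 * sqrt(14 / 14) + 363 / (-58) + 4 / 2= 4.74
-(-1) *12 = 12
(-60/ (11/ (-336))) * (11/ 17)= 20160/ 17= 1185.88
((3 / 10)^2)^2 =81 / 10000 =0.01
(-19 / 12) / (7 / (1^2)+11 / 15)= -95 / 464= -0.20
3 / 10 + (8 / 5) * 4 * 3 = 39 / 2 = 19.50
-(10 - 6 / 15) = -48 / 5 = -9.60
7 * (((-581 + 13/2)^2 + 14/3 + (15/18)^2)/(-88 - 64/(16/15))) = -41587007/2664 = -15610.74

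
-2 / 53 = -0.04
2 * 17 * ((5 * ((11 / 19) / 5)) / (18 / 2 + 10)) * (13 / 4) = 3.37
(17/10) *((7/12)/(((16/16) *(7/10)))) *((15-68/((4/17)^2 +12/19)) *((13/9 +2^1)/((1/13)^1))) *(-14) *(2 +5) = 13294016099/25461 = 522132.52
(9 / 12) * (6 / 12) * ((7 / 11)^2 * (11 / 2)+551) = 36513 / 176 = 207.46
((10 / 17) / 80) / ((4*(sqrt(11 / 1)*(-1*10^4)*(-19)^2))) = -sqrt(11) / 21602240000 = -0.00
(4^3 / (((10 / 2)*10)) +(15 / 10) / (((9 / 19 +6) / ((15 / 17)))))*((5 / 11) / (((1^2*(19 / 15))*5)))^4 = 9523575 / 241799407894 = 0.00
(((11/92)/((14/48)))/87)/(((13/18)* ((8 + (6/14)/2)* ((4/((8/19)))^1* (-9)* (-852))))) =44/4035526755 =0.00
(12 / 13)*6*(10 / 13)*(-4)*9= -25920 / 169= -153.37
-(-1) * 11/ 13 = 11/ 13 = 0.85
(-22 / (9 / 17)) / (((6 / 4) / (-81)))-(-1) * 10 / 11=24694 / 11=2244.91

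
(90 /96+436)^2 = 48874081 /256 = 190914.38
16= 16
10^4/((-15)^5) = -16/1215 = -0.01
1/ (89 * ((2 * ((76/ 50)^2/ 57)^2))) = 3515625/ 1028128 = 3.42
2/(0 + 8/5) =5/4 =1.25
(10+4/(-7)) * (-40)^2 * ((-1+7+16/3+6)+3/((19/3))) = 5104000/19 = 268631.58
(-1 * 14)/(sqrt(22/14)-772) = 14 * sqrt(77)/4171877 +75656/4171877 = 0.02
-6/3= -2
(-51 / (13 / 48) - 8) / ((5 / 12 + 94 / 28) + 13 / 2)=-214368 / 11219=-19.11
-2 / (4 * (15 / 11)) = -11 / 30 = -0.37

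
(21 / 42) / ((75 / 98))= 49 / 75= 0.65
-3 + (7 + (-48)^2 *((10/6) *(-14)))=-53756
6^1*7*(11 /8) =57.75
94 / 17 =5.53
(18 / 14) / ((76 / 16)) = 36 / 133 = 0.27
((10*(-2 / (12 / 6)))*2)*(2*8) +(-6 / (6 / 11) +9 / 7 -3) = -2329 / 7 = -332.71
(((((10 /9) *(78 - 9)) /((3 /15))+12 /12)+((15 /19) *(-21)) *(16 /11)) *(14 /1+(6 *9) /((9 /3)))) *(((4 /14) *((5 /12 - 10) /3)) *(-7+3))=1662307520 /39501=42082.67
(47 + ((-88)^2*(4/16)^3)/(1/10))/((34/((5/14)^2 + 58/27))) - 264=-10787647/59976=-179.87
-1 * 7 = -7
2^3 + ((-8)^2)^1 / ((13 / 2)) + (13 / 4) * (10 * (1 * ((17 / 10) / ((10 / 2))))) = 7513 / 260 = 28.90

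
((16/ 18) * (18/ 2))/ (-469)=-8/ 469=-0.02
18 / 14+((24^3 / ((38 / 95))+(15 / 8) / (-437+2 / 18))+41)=7619145551 / 220192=34602.28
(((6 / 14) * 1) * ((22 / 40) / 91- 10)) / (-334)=54567 / 4255160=0.01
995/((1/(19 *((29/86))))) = 548245/86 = 6374.94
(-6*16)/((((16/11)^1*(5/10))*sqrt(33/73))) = -4*sqrt(2409) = -196.33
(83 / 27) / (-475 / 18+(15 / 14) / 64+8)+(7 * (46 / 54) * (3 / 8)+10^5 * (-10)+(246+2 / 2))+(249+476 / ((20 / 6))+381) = -53280578546411 / 53335080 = -998978.13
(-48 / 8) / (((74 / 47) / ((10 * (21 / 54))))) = -1645 / 111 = -14.82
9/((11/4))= 36/11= 3.27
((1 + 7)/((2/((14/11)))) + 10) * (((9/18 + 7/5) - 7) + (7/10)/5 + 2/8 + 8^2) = 44737/50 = 894.74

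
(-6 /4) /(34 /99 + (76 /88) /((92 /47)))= -27324 /14293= -1.91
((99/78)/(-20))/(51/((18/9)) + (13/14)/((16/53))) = -924/416065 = -0.00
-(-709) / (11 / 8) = 515.64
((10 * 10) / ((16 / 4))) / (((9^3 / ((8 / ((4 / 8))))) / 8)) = 3200 / 729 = 4.39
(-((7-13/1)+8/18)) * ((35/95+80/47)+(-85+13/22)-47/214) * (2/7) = -964151900/7357427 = -131.04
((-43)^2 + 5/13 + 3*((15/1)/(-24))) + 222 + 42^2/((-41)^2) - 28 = 357088333/174824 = 2042.56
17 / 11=1.55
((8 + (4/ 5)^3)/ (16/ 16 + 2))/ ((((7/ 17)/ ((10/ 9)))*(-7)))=-5168/ 4725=-1.09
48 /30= 1.60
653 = 653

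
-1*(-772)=772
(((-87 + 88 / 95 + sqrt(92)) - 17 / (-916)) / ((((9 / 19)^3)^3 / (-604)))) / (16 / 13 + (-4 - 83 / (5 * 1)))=-249657678185735686711 / 111697588604079 + 25337438029607080 * sqrt(23) / 487762395651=-1985995.90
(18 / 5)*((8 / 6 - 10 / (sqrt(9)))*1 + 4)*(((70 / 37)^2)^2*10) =1728720000 / 1874161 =922.40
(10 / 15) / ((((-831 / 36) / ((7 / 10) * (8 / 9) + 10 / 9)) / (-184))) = 38272 / 4155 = 9.21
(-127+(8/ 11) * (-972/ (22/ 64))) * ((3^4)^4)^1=-11372900641479/ 121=-93990914392.39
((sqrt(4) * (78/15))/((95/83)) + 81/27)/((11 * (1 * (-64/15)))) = -17223/66880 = -0.26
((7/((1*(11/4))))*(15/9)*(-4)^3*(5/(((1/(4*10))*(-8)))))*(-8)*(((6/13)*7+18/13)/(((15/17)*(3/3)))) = -121856000/429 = -284046.62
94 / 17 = 5.53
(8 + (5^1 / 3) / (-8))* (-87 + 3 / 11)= -675.75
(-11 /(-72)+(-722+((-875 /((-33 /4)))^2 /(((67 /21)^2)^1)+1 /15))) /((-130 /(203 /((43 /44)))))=-1170410926601 /1910967300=-612.47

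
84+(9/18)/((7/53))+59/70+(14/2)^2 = 4817/35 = 137.63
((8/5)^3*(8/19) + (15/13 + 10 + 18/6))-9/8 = 14.75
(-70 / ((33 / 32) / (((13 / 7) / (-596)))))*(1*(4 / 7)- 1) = -1040 / 11473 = -0.09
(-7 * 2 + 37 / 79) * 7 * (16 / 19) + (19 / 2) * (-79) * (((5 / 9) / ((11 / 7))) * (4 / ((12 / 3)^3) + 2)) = -90348923 / 144096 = -627.01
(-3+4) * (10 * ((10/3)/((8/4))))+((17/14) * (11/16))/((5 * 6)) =112187/6720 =16.69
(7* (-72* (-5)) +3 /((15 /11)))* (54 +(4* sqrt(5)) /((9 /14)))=706216* sqrt(5) /45 +680994 /5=171290.96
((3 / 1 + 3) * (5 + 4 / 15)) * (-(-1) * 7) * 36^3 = 51601536 / 5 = 10320307.20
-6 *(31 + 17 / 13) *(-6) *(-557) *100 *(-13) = 842184000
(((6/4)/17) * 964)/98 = 723/833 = 0.87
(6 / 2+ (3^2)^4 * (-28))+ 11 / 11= -183704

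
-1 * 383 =-383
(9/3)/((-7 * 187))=-3/1309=-0.00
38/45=0.84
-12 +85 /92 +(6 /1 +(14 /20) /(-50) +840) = 2400366 /2875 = 834.91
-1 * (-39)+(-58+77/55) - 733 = -3753/5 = -750.60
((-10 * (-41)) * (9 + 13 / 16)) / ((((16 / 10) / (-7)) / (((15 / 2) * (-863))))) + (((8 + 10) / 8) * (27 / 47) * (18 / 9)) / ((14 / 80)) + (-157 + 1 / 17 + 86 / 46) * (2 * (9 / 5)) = 9379165524687897 / 82328960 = 113923041.48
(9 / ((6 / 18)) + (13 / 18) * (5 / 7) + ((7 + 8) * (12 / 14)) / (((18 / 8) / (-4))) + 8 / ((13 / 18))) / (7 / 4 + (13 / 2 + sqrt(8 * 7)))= 1.00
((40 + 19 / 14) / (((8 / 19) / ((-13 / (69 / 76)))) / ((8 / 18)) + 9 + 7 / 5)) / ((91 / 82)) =85697790 / 23763383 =3.61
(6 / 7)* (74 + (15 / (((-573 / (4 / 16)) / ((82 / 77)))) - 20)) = 4764453 / 102949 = 46.28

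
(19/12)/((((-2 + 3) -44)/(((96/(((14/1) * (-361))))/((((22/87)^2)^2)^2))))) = 3282116715437121/78458780188096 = 41.83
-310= -310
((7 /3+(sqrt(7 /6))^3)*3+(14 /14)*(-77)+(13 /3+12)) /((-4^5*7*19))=23 /58368 - sqrt(42) /233472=0.00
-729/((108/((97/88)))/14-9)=54999/151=364.23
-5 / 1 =-5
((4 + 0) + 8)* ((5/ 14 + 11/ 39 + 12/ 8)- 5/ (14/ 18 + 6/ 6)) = -2941/ 364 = -8.08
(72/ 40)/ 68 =9/ 340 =0.03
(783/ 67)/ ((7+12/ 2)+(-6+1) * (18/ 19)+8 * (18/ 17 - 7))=-252909/ 849761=-0.30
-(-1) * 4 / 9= 4 / 9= 0.44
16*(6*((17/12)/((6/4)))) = 272/3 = 90.67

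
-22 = -22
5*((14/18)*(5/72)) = 175/648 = 0.27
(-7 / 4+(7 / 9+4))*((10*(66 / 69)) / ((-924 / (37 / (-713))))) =0.00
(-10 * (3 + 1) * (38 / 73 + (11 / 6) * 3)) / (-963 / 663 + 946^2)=-777036 / 2887531279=-0.00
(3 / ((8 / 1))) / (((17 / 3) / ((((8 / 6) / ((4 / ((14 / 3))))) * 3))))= 21 / 68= 0.31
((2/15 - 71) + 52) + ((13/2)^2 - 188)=-9877/60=-164.62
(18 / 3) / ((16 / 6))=9 / 4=2.25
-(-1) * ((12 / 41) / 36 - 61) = -7502 / 123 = -60.99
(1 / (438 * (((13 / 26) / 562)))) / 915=0.00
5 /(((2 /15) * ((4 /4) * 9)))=25 /6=4.17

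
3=3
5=5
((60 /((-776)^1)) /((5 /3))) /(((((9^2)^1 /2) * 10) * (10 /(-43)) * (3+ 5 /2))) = 43 /480150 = 0.00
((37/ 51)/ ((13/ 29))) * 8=8584/ 663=12.95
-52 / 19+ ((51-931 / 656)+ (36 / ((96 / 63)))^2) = 30162111 / 49856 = 604.98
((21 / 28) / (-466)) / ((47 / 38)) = -57 / 43804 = -0.00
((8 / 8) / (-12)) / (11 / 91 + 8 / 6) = -91 / 1588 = -0.06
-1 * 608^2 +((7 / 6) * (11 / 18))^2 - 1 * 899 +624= -4314962567 / 11664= -369938.49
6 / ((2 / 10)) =30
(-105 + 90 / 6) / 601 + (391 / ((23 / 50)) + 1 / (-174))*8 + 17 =356430245 / 52287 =6816.80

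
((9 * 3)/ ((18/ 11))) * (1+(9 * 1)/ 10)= 31.35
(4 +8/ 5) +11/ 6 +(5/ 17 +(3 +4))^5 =879804146831/ 42595710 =20654.76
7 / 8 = 0.88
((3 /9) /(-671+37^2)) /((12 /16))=2 /3141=0.00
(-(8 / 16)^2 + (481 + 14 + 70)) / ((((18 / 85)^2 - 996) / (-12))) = 6.80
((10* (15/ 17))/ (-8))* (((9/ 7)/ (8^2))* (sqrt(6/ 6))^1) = -675/ 30464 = -0.02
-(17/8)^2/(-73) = 289/4672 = 0.06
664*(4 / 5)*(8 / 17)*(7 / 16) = 9296 / 85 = 109.36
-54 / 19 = -2.84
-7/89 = -0.08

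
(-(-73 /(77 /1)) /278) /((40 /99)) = 657 /77840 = 0.01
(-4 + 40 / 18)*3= -16 / 3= -5.33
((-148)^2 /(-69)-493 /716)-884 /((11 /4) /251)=-44020718635 /543444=-81003.23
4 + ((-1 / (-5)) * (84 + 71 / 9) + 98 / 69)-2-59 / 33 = 227816 / 11385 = 20.01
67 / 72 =0.93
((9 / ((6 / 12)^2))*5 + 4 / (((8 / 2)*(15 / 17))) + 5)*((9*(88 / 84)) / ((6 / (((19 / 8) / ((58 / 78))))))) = 948233 / 1015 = 934.22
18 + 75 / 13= 309 / 13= 23.77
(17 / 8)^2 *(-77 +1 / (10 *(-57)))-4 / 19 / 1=-12692179 / 36480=-347.92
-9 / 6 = -3 / 2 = -1.50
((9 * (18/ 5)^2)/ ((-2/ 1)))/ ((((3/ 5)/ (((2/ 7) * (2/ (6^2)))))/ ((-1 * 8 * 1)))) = 432/ 35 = 12.34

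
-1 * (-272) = 272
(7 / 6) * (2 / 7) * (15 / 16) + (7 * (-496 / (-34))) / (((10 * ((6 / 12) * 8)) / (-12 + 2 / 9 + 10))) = -51727 / 12240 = -4.23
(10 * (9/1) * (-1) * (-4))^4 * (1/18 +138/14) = 1165466880000/7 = 166495268571.43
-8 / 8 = -1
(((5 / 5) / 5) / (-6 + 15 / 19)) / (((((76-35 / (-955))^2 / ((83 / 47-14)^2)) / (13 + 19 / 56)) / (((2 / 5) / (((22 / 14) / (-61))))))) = 46411322461325 / 225503741635524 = 0.21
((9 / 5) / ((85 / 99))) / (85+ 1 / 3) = 2673 / 108800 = 0.02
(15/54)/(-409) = -5/7362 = -0.00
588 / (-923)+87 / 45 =1.30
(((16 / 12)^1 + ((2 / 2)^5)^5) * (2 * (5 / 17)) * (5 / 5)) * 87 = 2030 / 17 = 119.41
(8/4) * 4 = 8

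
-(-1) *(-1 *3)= -3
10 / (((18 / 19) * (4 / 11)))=29.03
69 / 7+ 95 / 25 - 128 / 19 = 4602 / 665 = 6.92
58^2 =3364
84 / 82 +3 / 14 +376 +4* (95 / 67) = 14725965 / 38458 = 382.91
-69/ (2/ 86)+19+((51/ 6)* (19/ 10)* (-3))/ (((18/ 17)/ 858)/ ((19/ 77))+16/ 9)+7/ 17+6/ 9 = -2974.10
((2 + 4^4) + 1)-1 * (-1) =260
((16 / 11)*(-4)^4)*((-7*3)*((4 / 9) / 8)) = -14336 / 33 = -434.42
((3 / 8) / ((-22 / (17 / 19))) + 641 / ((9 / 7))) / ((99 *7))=15004069 / 20856528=0.72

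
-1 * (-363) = 363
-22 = -22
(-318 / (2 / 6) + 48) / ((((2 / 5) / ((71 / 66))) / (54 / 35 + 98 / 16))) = -23017987 / 1232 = -18683.43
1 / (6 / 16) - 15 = -37 / 3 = -12.33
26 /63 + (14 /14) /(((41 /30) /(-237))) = -446864 /2583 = -173.00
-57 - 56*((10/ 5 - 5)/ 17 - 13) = 11575/ 17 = 680.88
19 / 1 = 19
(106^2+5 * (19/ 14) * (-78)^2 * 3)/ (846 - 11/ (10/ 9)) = 161.57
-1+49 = 48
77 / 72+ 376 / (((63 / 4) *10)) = 8711 / 2520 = 3.46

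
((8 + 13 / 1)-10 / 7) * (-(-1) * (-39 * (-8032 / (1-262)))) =-14304992 / 609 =-23489.31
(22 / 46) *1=11 / 23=0.48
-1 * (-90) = 90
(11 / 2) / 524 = 11 / 1048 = 0.01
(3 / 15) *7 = 7 / 5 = 1.40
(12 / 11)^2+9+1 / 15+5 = 27691 / 1815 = 15.26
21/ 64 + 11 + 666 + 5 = 43669/ 64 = 682.33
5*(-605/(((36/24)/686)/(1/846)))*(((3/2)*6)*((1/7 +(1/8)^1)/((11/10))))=-336875/94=-3583.78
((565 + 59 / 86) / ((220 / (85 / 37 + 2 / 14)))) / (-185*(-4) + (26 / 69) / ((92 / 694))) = 6099271077 / 722111998685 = 0.01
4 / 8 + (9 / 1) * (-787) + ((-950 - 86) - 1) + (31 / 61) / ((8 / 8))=-990517 / 122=-8118.99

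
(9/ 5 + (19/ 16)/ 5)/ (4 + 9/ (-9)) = 163/ 240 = 0.68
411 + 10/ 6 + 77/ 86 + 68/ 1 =124243/ 258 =481.56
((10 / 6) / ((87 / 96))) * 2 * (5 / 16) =100 / 87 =1.15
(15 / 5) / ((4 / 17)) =51 / 4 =12.75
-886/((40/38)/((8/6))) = -16834/15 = -1122.27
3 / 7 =0.43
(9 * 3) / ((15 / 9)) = 81 / 5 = 16.20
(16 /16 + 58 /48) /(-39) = -53 /936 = -0.06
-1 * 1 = -1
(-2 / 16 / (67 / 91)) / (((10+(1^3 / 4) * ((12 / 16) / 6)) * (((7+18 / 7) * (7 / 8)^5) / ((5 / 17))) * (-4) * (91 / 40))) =6553600 / 58816031673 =0.00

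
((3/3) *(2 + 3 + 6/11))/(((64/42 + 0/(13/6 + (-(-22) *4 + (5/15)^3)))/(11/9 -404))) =-1547875/1056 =-1465.79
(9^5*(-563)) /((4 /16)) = -132978348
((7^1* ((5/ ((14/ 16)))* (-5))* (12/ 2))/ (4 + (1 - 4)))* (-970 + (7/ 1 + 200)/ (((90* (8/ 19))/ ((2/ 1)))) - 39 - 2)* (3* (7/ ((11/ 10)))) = 252018900/ 11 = 22910809.09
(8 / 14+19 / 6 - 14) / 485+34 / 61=666289 / 1242570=0.54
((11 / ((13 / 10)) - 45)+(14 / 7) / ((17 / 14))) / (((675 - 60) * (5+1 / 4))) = -30844 / 2854215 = -0.01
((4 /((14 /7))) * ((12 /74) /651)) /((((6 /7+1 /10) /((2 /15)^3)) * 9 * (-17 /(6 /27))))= -128 /71429224275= -0.00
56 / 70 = 4 / 5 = 0.80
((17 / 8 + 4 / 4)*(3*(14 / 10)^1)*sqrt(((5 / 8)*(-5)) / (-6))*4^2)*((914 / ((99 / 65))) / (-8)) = -5198375*sqrt(3) / 792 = -11368.50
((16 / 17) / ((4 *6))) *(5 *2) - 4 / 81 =472 / 1377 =0.34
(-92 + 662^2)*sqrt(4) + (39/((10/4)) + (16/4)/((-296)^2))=876319.60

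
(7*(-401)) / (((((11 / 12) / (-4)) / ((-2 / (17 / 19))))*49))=-558.77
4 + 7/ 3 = 19/ 3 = 6.33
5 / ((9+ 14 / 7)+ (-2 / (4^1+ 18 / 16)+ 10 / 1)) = 41 / 169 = 0.24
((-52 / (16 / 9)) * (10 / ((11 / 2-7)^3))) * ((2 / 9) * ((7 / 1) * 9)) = 3640 / 3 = 1213.33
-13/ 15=-0.87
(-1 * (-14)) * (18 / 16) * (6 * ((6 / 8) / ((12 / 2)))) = 11.81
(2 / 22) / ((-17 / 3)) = -3 / 187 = -0.02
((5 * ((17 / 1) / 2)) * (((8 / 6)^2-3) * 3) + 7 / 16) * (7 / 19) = -52213 / 912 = -57.25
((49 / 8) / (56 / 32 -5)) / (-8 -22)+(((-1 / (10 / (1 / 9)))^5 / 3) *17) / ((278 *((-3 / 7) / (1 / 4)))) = 48261928681547 / 768251109600000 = 0.06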